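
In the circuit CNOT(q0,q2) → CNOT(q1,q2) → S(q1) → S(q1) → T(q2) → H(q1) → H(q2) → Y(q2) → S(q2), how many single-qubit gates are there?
7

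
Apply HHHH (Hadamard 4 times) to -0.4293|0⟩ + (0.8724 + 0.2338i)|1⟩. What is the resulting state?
-0.4293|0⟩ + (0.8724 + 0.2338i)|1⟩

H² = I, so an even number of Hadamards cancels: H^4 = I and the state is unchanged.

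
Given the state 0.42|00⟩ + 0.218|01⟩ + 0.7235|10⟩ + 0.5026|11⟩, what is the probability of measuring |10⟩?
0.5235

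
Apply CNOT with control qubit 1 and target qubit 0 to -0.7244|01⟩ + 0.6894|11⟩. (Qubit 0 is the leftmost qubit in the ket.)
0.6894|01⟩ - 0.7244|11⟩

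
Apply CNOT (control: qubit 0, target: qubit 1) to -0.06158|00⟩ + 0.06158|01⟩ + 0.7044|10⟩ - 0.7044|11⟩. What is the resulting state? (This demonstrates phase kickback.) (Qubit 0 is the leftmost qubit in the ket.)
-0.06158|00⟩ + 0.06158|01⟩ - 0.7044|10⟩ + 0.7044|11⟩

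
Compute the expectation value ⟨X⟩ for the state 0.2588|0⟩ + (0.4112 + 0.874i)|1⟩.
0.2128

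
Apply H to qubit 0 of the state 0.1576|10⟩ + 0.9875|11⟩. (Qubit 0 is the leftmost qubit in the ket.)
0.1114|00⟩ + 0.6983|01⟩ - 0.1114|10⟩ - 0.6983|11⟩

H on qubit 0 mixes each pair of kets that differ only in qubit 0: amplitudes (a, b) of (|…0…⟩, |…1…⟩) become ((a + b)/√2, (a − b)/√2). Kets absent from the input have amplitude 0.
(|00⟩, |10⟩): (a, b) = (0, 0.1576) → (0.1114, -0.1114)
(|01⟩, |11⟩): (a, b) = (0, 0.9875) → (0.6983, -0.6983)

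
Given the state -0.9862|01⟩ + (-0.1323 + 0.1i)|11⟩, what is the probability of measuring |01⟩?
0.9726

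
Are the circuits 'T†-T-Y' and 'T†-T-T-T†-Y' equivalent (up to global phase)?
Yes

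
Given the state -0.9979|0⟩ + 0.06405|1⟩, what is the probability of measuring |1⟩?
0.004102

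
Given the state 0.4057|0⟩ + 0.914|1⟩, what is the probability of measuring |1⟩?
0.8354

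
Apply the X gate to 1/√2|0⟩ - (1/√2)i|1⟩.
-(1/√2)i|0⟩ + 1/√2|1⟩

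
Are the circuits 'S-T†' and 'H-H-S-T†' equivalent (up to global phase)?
Yes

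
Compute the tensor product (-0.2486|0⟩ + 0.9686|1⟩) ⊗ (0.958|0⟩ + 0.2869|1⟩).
-0.2382|00⟩ - 0.07132|01⟩ + 0.9279|10⟩ + 0.2779|11⟩

amp(|b₁b₂…⟩) = product of the factor amplitudes for bits b₁, b₂, …; only kets whose every factor amplitude is nonzero survive.
|00⟩: (-0.2486)(0.958) = -0.2382
|01⟩: (-0.2486)(0.2869) = -0.07132
|10⟩: (0.9686)(0.958) = 0.9279
|11⟩: (0.9686)(0.2869) = 0.2779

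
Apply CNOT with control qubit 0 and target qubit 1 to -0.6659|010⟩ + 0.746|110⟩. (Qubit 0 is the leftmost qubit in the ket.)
-0.6659|010⟩ + 0.746|100⟩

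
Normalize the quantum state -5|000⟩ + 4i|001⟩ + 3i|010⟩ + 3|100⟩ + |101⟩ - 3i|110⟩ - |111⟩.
-0.5976|000⟩ + 0.4781i|001⟩ + 0.3586i|010⟩ + 0.3586|100⟩ + 0.1195|101⟩ - 0.3586i|110⟩ - 0.1195|111⟩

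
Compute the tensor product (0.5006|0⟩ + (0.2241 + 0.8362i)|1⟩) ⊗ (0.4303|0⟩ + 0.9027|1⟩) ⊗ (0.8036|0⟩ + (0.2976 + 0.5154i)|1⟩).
0.1731|000⟩ + (0.06411 + 0.111i)|001⟩ + 0.3631|010⟩ + (0.1345 + 0.2329i)|011⟩ + (0.07749 + 0.2891i)|100⟩ + (-0.1568 + 0.1568i)|101⟩ + (0.1626 + 0.6066i)|110⟩ + (-0.3288 + 0.3289i)|111⟩

amp(|b₁b₂…⟩) = product of the factor amplitudes for bits b₁, b₂, …; only kets whose every factor amplitude is nonzero survive.
|000⟩: (0.5006)(0.4303)(0.8036) = 0.1731
|001⟩: (0.5006)(0.4303)(0.2976 + 0.5154i) = (0.06411 + 0.111i)
|010⟩: (0.5006)(0.9027)(0.8036) = 0.3631
|011⟩: (0.5006)(0.9027)(0.2976 + 0.5154i) = (0.1345 + 0.2329i)
|100⟩: (0.2241 + 0.8362i)(0.4303)(0.8036) = (0.07749 + 0.2891i)
|101⟩: (0.2241 + 0.8362i)(0.4303)(0.2976 + 0.5154i) = (-0.1568 + 0.1568i)
|110⟩: (0.2241 + 0.8362i)(0.9027)(0.8036) = (0.1626 + 0.6066i)
|111⟩: (0.2241 + 0.8362i)(0.9027)(0.2976 + 0.5154i) = (-0.3288 + 0.3289i)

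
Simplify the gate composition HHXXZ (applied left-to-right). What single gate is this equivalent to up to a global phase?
Z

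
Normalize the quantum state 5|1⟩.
|1⟩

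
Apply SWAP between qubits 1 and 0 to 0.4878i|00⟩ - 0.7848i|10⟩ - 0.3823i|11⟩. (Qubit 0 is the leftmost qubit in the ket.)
0.4878i|00⟩ - 0.7848i|01⟩ - 0.3823i|11⟩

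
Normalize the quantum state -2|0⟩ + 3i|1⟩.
-0.5547|0⟩ + 0.8321i|1⟩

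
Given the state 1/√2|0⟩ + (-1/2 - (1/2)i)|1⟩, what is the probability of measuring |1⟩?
1/2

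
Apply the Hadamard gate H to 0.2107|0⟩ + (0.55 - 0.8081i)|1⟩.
(0.5379 - 0.5714i)|0⟩ + (-0.2399 + 0.5714i)|1⟩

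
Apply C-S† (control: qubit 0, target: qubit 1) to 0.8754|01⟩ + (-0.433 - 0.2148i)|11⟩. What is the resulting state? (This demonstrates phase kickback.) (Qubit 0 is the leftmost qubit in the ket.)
0.8754|01⟩ + (-0.2148 + 0.433i)|11⟩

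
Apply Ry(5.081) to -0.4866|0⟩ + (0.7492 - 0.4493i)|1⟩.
(-0.0224 + 0.2541i)|0⟩ + (-0.8931 + 0.3705i)|1⟩

Ry(5.081) = [[cos(θ/2), −sin(θ/2)], [sin(θ/2), cos(θ/2)]]; θ = 5.081, cos(θ/2) ≈ -0.824718, sin(θ/2) ≈ 0.565544.
With a = amp(|0⟩) = -0.4866 and b = amp(|1⟩) = (0.7492 - 0.4493i):
new amp(|0⟩) = (-0.824718)·a + (-0.565544)·b = (-0.0224 + 0.2541i)
new amp(|1⟩) = (0.565544)·a + (-0.824718)·b = (-0.8931 + 0.3705i)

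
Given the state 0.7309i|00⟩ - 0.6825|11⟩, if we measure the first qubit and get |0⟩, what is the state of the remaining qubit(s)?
i|0⟩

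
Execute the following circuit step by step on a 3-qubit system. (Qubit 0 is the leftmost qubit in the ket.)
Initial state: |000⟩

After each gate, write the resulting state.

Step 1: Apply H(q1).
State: 1/√2|000⟩ + 1/√2|010⟩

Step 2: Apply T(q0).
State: 1/√2|000⟩ + 1/√2|010⟩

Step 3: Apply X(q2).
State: 1/√2|001⟩ + 1/√2|011⟩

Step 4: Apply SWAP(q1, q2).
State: 1/√2|010⟩ + 1/√2|011⟩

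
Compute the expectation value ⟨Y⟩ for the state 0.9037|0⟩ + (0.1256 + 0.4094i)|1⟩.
0.7399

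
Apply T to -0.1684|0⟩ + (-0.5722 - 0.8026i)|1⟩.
-0.1684|0⟩ + (0.1629 - 0.9721i)|1⟩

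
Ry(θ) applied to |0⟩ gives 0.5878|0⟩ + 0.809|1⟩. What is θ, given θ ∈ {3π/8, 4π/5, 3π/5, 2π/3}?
3π/5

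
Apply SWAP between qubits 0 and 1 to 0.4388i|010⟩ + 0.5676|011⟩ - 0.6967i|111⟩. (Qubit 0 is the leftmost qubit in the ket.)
0.4388i|100⟩ + 0.5676|101⟩ - 0.6967i|111⟩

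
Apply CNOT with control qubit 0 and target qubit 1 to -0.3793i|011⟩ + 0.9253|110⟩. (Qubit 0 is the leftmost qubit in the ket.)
-0.3793i|011⟩ + 0.9253|100⟩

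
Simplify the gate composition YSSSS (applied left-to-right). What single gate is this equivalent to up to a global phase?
Y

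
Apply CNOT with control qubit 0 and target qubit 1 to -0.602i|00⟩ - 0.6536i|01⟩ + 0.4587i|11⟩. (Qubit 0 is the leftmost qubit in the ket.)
-0.602i|00⟩ - 0.6536i|01⟩ + 0.4587i|10⟩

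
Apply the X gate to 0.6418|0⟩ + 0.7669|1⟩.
0.7669|0⟩ + 0.6418|1⟩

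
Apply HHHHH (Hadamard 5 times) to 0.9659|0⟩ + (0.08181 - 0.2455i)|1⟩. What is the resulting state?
(0.7408 - 0.1736i)|0⟩ + (0.6251 + 0.1736i)|1⟩

H² = I, so H^5 = H: a single Hadamard. With (a, b) = (0.9659, (0.08181 - 0.2455i)), H gives ((a + b)/√2, (a − b)/√2) = ((0.7408 - 0.1736i), (0.6251 + 0.1736i)).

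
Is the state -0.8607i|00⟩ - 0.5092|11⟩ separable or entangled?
Entangled

Writing the state as a|00⟩ + b|01⟩ + c|10⟩ + d|11⟩, it is a product state iff ad − bc = 0.
Here (a, b, c, d) = (-0.8607i, 0, 0, -0.5092): ad − bc = (-0.8607i)(-0.5092) − (0)(0) = 0.4383i ≠ 0, so the state is entangled.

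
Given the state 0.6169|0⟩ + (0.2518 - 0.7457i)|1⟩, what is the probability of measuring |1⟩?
0.6195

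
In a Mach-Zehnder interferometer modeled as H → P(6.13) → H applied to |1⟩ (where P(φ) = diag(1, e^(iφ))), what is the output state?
(0.005855 + 0.07629i)|0⟩ + (0.9941 - 0.07629i)|1⟩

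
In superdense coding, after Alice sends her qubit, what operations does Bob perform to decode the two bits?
CNOT (Alice's qubit controls Bob's), then H on Alice's qubit, then measure both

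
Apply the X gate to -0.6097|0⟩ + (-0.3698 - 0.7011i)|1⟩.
(-0.3698 - 0.7011i)|0⟩ - 0.6097|1⟩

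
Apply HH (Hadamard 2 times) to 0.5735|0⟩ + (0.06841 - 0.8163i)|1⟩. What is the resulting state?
0.5735|0⟩ + (0.06841 - 0.8163i)|1⟩

H² = I, so an even number of Hadamards cancels: H^2 = I and the state is unchanged.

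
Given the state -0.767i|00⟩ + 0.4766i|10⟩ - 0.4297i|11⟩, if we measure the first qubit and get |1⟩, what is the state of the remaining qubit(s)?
0.7427i|0⟩ - 0.6696i|1⟩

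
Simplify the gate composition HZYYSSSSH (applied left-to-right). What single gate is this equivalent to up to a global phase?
X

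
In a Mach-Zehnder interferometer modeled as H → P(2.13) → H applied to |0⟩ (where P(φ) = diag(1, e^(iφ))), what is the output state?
(0.2347 + 0.4238i)|0⟩ + (0.7653 - 0.4238i)|1⟩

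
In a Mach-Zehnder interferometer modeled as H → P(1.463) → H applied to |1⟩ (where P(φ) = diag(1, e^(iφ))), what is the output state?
(0.4462 - 0.4971i)|0⟩ + (0.5538 + 0.4971i)|1⟩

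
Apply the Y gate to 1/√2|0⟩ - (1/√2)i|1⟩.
-1/√2|0⟩ + (1/√2)i|1⟩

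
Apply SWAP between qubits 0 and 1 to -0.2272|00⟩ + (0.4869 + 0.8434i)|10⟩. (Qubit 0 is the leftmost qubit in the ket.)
-0.2272|00⟩ + (0.4869 + 0.8434i)|01⟩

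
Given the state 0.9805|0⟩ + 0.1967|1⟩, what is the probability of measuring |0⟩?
0.9614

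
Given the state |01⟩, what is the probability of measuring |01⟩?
1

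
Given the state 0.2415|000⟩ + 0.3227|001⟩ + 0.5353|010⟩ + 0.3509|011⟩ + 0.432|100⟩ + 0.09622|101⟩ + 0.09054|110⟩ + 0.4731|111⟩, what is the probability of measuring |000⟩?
0.05832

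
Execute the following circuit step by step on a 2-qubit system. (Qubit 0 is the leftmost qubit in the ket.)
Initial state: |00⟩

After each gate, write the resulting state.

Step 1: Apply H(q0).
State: 1/√2|00⟩ + 1/√2|10⟩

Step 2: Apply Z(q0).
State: 1/√2|00⟩ - 1/√2|10⟩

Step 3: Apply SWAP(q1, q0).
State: 1/√2|00⟩ - 1/√2|01⟩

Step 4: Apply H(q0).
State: 1/2|00⟩ - 1/2|01⟩ + 1/2|10⟩ - 1/2|11⟩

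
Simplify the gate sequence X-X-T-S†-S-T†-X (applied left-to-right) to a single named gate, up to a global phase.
X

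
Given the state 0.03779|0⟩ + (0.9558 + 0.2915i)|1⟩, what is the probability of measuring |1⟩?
0.9985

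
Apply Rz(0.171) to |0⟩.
(0.9963 - 0.0854i)|0⟩

Rz(0.171) = [[e^(−iθ/2), 0], [0, e^(iθ/2)]] with e^(±iθ/2) = cos(θ/2) ± i·sin(θ/2); θ = 0.171, cos(θ/2) ≈ 0.996347, sin(θ/2) ≈ 0.0853959.
With a = amp(|0⟩) = 1 and b = amp(|1⟩) = 0:
new amp(|0⟩) = (0.996347 - 0.0853959i)·a = (0.9963 - 0.0854i)
new amp(|1⟩) = (0.996347 + 0.0853959i)·b = 0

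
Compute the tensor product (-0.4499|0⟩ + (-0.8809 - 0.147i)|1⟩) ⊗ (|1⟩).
-0.4499|01⟩ + (-0.8809 - 0.147i)|11⟩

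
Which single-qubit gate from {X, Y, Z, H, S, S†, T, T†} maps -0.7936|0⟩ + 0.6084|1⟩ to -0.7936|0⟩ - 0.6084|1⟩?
Z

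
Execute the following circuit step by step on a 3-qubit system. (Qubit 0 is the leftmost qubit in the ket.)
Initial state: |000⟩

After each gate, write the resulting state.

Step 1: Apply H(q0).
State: 1/√2|000⟩ + 1/√2|100⟩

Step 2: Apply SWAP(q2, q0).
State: 1/√2|000⟩ + 1/√2|001⟩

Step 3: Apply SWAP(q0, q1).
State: 1/√2|000⟩ + 1/√2|001⟩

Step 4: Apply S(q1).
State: 1/√2|000⟩ + 1/√2|001⟩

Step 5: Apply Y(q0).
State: (1/√2)i|100⟩ + (1/√2)i|101⟩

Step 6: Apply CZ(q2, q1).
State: (1/√2)i|100⟩ + (1/√2)i|101⟩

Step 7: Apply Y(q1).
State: -1/√2|110⟩ - 1/√2|111⟩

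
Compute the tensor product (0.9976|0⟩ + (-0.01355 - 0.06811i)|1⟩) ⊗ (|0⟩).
0.9976|00⟩ + (-0.01355 - 0.06811i)|10⟩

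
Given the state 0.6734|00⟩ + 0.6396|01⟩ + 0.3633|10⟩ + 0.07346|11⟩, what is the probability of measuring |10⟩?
0.132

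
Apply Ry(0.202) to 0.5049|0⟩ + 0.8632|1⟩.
0.4153|0⟩ + 0.9097|1⟩

Ry(0.202) = [[cos(θ/2), −sin(θ/2)], [sin(θ/2), cos(θ/2)]]; θ = 0.202, cos(θ/2) ≈ 0.994904, sin(θ/2) ≈ 0.100828.
With a = amp(|0⟩) = 0.5049 and b = amp(|1⟩) = 0.8632:
new amp(|0⟩) = (0.994904)·a + (-0.100828)·b = 0.4153
new amp(|1⟩) = (0.100828)·a + (0.994904)·b = 0.9097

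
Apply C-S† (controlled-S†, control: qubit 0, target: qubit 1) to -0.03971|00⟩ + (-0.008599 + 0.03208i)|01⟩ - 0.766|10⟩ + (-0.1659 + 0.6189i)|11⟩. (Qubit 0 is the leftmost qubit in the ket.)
-0.03971|00⟩ + (-0.008599 + 0.03208i)|01⟩ - 0.766|10⟩ + (0.6189 + 0.1659i)|11⟩

C-S† leaves the control-|0⟩ kets |00⟩, |01⟩ unchanged and applies S† to qubit 1 on the control-|1⟩ pair (|10⟩, |11⟩).
S† = [[1, 0], [0, -i]].
With a = amp(|10⟩) = -0.766 and b = amp(|11⟩) = (-0.1659 + 0.6189i):
new amp(|10⟩) = (1)·a = -0.766
new amp(|11⟩) = (-i)·b = (0.6189 + 0.1659i)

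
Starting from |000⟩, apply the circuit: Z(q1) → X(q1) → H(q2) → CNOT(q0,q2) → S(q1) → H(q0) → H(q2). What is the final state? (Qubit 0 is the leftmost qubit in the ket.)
(1/√2)i|010⟩ + (1/√2)i|110⟩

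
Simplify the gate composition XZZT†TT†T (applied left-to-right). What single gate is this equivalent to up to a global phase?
X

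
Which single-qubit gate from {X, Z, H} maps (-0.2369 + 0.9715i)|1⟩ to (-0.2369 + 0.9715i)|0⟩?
X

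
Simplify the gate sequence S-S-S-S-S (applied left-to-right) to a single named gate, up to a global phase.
S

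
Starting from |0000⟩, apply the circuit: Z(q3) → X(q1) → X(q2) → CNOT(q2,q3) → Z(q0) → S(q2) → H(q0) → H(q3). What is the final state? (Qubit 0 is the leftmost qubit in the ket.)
(1/2)i|0110⟩ - (1/2)i|0111⟩ + (1/2)i|1110⟩ - (1/2)i|1111⟩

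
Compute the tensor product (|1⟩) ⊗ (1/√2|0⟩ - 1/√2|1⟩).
1/√2|10⟩ - 1/√2|11⟩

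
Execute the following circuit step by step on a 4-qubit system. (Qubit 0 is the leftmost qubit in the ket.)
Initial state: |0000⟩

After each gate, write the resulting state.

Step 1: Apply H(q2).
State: 1/√2|0000⟩ + 1/√2|0010⟩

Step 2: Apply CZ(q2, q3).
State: 1/√2|0000⟩ + 1/√2|0010⟩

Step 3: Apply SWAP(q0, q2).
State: 1/√2|0000⟩ + 1/√2|1000⟩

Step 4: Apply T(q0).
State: 1/√2|0000⟩ + (1/2 + (1/2)i)|1000⟩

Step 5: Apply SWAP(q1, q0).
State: 1/√2|0000⟩ + (1/2 + (1/2)i)|0100⟩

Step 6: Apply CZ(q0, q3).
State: 1/√2|0000⟩ + (1/2 + (1/2)i)|0100⟩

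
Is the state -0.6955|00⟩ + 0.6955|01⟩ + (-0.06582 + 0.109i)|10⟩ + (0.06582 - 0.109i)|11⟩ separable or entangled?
Separable

Writing the state as a|00⟩ + b|01⟩ + c|10⟩ + d|11⟩, it is a product state iff ad − bc = 0.
Here (a, b, c, d) = (-0.6955, 0.6955, (-0.06582 + 0.109i), (0.06582 - 0.109i)): ad − bc = (-0.6955)(0.06582 - 0.109i) − (0.6955)(-0.06582 + 0.109i) = 0, so the state is separable.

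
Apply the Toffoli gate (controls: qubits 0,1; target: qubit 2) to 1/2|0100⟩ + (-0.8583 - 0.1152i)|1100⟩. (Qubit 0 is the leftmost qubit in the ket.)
1/2|0100⟩ + (-0.8583 - 0.1152i)|1110⟩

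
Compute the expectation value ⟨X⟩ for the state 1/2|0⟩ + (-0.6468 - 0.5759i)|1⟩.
-0.6468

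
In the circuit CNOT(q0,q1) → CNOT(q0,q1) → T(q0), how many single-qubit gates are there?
1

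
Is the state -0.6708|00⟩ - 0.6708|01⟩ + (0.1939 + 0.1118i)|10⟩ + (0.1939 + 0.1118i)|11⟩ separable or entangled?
Separable

Writing the state as a|00⟩ + b|01⟩ + c|10⟩ + d|11⟩, it is a product state iff ad − bc = 0.
Here (a, b, c, d) = (-0.6708, -0.6708, (0.1939 + 0.1118i), (0.1939 + 0.1118i)): ad − bc = (-0.6708)(0.1939 + 0.1118i) − (-0.6708)(0.1939 + 0.1118i) = 0, so the state is separable.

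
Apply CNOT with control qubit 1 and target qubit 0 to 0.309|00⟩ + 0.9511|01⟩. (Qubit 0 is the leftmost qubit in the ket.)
0.309|00⟩ + 0.9511|11⟩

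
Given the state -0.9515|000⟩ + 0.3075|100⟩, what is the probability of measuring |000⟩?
0.9054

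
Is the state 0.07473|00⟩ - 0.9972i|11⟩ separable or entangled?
Entangled

Writing the state as a|00⟩ + b|01⟩ + c|10⟩ + d|11⟩, it is a product state iff ad − bc = 0.
Here (a, b, c, d) = (0.07473, 0, 0, -0.9972i): ad − bc = (0.07473)(-0.9972i) − (0)(0) = -0.07452i ≠ 0, so the state is entangled.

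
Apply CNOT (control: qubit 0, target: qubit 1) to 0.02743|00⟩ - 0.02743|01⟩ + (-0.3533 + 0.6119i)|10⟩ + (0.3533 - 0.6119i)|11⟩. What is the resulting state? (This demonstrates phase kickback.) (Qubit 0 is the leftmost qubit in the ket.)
0.02743|00⟩ - 0.02743|01⟩ + (0.3533 - 0.6119i)|10⟩ + (-0.3533 + 0.6119i)|11⟩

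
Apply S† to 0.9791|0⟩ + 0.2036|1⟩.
0.9791|0⟩ - 0.2036i|1⟩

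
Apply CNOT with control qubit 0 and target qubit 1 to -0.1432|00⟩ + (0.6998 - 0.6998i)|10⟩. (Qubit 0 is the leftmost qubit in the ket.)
-0.1432|00⟩ + (0.6998 - 0.6998i)|11⟩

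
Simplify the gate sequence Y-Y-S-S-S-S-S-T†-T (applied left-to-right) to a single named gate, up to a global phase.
S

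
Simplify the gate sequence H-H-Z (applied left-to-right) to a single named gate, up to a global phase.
Z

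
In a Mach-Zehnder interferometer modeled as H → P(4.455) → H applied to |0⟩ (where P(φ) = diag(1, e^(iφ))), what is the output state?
(0.3727 - 0.4835i)|0⟩ + (0.6273 + 0.4835i)|1⟩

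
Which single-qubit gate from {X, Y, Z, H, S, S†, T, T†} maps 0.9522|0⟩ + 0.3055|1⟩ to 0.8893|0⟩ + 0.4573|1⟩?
H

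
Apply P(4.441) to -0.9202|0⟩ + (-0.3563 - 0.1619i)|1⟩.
-0.9202|0⟩ + (-0.06046 + 0.3867i)|1⟩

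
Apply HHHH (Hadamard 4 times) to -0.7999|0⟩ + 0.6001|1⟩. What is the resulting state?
-0.7999|0⟩ + 0.6001|1⟩

H² = I, so an even number of Hadamards cancels: H^4 = I and the state is unchanged.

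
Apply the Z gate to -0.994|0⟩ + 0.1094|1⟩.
-0.994|0⟩ - 0.1094|1⟩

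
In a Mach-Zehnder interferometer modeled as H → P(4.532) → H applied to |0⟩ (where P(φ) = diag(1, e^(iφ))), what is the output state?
(0.4103 - 0.4919i)|0⟩ + (0.5897 + 0.4919i)|1⟩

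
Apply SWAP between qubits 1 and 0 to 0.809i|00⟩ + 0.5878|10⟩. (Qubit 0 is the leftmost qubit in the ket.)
0.809i|00⟩ + 0.5878|01⟩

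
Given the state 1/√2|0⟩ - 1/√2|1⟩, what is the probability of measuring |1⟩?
1/2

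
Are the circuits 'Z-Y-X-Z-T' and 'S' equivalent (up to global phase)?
No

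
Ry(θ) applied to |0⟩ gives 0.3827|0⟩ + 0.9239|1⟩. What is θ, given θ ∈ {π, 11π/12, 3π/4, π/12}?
3π/4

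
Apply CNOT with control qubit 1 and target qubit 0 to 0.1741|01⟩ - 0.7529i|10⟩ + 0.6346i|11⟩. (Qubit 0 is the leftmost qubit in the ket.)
0.6346i|01⟩ - 0.7529i|10⟩ + 0.1741|11⟩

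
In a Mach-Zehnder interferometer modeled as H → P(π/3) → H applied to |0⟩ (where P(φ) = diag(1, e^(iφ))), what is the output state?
(0.75 + 0.433i)|0⟩ + (0.25 - 0.433i)|1⟩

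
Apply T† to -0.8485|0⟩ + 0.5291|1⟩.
-0.8485|0⟩ + (0.3741 - 0.3741i)|1⟩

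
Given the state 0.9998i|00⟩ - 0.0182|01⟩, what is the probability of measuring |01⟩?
0.0003312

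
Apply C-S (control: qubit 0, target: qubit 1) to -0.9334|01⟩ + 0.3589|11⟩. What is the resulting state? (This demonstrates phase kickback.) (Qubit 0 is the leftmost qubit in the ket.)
-0.9334|01⟩ + 0.3589i|11⟩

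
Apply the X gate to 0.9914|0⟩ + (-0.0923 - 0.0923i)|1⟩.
(-0.0923 - 0.0923i)|0⟩ + 0.9914|1⟩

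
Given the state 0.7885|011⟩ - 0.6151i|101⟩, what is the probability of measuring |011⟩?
0.6217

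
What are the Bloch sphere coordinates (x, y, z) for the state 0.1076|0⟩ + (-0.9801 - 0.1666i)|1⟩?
(-0.2109, -0.03585, -0.9768)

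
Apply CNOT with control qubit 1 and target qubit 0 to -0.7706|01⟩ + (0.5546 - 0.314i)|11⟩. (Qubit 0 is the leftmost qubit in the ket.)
(0.5546 - 0.314i)|01⟩ - 0.7706|11⟩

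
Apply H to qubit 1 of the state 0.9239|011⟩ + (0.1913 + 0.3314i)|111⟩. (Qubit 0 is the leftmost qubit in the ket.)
0.6533|001⟩ - 0.6533|011⟩ + (0.1353 + 0.2343i)|101⟩ + (-0.1353 - 0.2343i)|111⟩

H on qubit 1 mixes each pair of kets that differ only in qubit 1: amplitudes (a, b) of (|…0…⟩, |…1…⟩) become ((a + b)/√2, (a − b)/√2). Kets absent from the input have amplitude 0.
(|001⟩, |011⟩): (a, b) = (0, 0.9239) → (0.6533, -0.6533)
(|101⟩, |111⟩): (a, b) = (0, (0.1913 + 0.3314i)) → ((0.1353 + 0.2343i), (-0.1353 - 0.2343i))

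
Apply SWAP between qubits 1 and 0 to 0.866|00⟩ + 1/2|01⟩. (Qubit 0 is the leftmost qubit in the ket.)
0.866|00⟩ + 1/2|10⟩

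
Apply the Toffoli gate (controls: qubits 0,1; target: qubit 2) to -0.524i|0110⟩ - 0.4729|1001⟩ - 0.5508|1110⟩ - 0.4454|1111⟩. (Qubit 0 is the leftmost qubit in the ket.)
-0.524i|0110⟩ - 0.4729|1001⟩ - 0.5508|1100⟩ - 0.4454|1101⟩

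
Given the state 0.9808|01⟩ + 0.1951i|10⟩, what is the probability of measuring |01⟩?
0.962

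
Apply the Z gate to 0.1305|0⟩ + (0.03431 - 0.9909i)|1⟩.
0.1305|0⟩ + (-0.03431 + 0.9909i)|1⟩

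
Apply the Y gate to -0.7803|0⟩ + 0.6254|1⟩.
-0.6254i|0⟩ - 0.7803i|1⟩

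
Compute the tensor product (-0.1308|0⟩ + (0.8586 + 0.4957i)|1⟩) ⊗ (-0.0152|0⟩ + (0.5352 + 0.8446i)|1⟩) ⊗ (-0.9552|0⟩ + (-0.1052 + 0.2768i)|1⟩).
-0.001899|000⟩ + (-0.0002092 + 0.0005503i)|001⟩ + (0.06687 + 0.1055i)|010⟩ + (0.03794 - 0.007755i)|011⟩ + (0.01247 + 0.007197i)|100⟩ + (0.003459 - 0.00282i)|101⟩ + (-0.03902 - 0.9461i)|110⟩ + (-0.2785 - 0.09289i)|111⟩

amp(|b₁b₂…⟩) = product of the factor amplitudes for bits b₁, b₂, …; only kets whose every factor amplitude is nonzero survive.
|000⟩: (-0.1308)(-0.0152)(-0.9552) = -0.001899
|001⟩: (-0.1308)(-0.0152)(-0.1052 + 0.2768i) = (-0.0002092 + 0.0005503i)
|010⟩: (-0.1308)(0.5352 + 0.8446i)(-0.9552) = (0.06687 + 0.1055i)
|011⟩: (-0.1308)(0.5352 + 0.8446i)(-0.1052 + 0.2768i) = (0.03794 - 0.007755i)
|100⟩: (0.8586 + 0.4957i)(-0.0152)(-0.9552) = (0.01247 + 0.007197i)
|101⟩: (0.8586 + 0.4957i)(-0.0152)(-0.1052 + 0.2768i) = (0.003459 - 0.00282i)
|110⟩: (0.8586 + 0.4957i)(0.5352 + 0.8446i)(-0.9552) = (-0.03902 - 0.9461i)
|111⟩: (0.8586 + 0.4957i)(0.5352 + 0.8446i)(-0.1052 + 0.2768i) = (-0.2785 - 0.09289i)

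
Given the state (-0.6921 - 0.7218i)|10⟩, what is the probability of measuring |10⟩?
1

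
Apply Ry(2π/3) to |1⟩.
-0.866|0⟩ + 1/2|1⟩

Ry(2π/3) = [[cos(θ/2), −sin(θ/2)], [sin(θ/2), cos(θ/2)]]; θ = 2π/3, cos(θ/2) ≈ 0.5, sin(θ/2) ≈ 0.866025.
With a = amp(|0⟩) = 0 and b = amp(|1⟩) = 1:
new amp(|0⟩) = (0.5)·a + (-0.866025)·b = -0.866
new amp(|1⟩) = (0.866025)·a + (0.5)·b = 1/2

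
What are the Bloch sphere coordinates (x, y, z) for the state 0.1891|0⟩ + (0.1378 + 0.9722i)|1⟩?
(0.05212, 0.3677, -0.9284)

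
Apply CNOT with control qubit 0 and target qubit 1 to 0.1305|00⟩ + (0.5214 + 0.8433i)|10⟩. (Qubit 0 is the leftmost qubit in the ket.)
0.1305|00⟩ + (0.5214 + 0.8433i)|11⟩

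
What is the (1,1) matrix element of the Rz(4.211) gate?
(-0.5096 + 0.8604i)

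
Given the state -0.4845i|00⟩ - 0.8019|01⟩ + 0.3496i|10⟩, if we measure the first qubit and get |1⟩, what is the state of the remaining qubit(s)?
i|0⟩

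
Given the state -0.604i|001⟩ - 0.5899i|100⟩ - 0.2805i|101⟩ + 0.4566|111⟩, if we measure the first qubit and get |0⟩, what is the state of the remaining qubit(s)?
-i|01⟩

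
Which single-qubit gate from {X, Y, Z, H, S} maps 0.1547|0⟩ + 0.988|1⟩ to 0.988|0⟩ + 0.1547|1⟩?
X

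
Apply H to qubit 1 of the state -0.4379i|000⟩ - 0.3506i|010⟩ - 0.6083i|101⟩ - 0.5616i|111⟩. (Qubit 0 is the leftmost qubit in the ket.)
-0.5576i|000⟩ - 0.06173i|010⟩ - 0.8272i|101⟩ - 0.03302i|111⟩

H on qubit 1 mixes each pair of kets that differ only in qubit 1: amplitudes (a, b) of (|…0…⟩, |…1…⟩) become ((a + b)/√2, (a − b)/√2). Kets absent from the input have amplitude 0.
(|000⟩, |010⟩): (a, b) = (-0.4379i, -0.3506i) → (-0.5576i, -0.06173i)
(|101⟩, |111⟩): (a, b) = (-0.6083i, -0.5616i) → (-0.8272i, -0.03302i)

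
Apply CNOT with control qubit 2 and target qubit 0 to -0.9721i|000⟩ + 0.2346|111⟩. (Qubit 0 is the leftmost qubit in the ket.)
-0.9721i|000⟩ + 0.2346|011⟩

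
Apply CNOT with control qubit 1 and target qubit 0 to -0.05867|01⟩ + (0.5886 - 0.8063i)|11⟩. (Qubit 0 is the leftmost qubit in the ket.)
(0.5886 - 0.8063i)|01⟩ - 0.05867|11⟩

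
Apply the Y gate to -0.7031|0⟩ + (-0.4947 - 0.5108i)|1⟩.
(-0.5108 + 0.4947i)|0⟩ - 0.7031i|1⟩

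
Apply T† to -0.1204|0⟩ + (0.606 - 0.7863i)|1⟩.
-0.1204|0⟩ + (-0.1275 - 0.9845i)|1⟩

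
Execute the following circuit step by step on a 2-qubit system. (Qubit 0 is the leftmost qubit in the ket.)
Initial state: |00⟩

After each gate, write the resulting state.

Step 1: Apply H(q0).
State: 1/√2|00⟩ + 1/√2|10⟩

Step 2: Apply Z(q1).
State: 1/√2|00⟩ + 1/√2|10⟩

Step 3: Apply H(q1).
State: 1/2|00⟩ + 1/2|01⟩ + 1/2|10⟩ + 1/2|11⟩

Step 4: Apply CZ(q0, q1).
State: 1/2|00⟩ + 1/2|01⟩ + 1/2|10⟩ - 1/2|11⟩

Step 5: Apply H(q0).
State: 1/√2|00⟩ + 1/√2|11⟩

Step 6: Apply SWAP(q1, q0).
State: 1/√2|00⟩ + 1/√2|11⟩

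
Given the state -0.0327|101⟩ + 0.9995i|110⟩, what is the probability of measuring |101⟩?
0.001069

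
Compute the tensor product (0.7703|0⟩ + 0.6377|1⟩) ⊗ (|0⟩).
0.7703|00⟩ + 0.6377|10⟩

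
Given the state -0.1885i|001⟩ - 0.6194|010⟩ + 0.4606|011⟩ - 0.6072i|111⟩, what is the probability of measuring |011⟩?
0.2122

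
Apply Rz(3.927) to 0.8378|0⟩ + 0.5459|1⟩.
(-0.3206 - 0.774i)|0⟩ + (-0.2089 + 0.5043i)|1⟩

Rz(3.927) = [[e^(−iθ/2), 0], [0, e^(iθ/2)]] with e^(±iθ/2) = cos(θ/2) ± i·sin(θ/2); θ = 3.927, cos(θ/2) ≈ -0.382688, sin(θ/2) ≈ 0.923878.
With a = amp(|0⟩) = 0.8378 and b = amp(|1⟩) = 0.5459:
new amp(|0⟩) = (-0.382688 - 0.923878i)·a = (-0.3206 - 0.774i)
new amp(|1⟩) = (-0.382688 + 0.923878i)·b = (-0.2089 + 0.5043i)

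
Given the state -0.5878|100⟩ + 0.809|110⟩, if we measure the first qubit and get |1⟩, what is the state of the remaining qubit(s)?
-0.5878|00⟩ + 0.809|10⟩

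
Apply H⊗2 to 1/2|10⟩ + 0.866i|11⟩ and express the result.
(0.25 + 0.433i)|00⟩ + (0.25 - 0.433i)|01⟩ + (-0.25 - 0.433i)|10⟩ + (-0.25 + 0.433i)|11⟩

H⊗2 gives amp(|y⟩) = (1/2) Σ_x (−1)^(x·y) amp(|x⟩), where x·y is the number of positions in which both x and y have a 1.
|00⟩: (1/2 + 0.866i)/2 = (0.25 + 0.433i)
|01⟩: (1/2 - 0.866i)/2 = (0.25 - 0.433i)
|10⟩: (-1/2 - 0.866i)/2 = (-0.25 - 0.433i)
|11⟩: (-1/2 + 0.866i)/2 = (-0.25 + 0.433i)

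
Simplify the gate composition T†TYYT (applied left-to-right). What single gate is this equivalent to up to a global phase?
T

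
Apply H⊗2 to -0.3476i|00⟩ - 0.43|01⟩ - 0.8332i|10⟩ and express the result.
(-0.215 - 0.5904i)|00⟩ + (0.215 - 0.5904i)|01⟩ + (-0.215 + 0.2428i)|10⟩ + (0.215 + 0.2428i)|11⟩

H⊗2 gives amp(|y⟩) = (1/2) Σ_x (−1)^(x·y) amp(|x⟩), where x·y is the number of positions in which both x and y have a 1.
|00⟩: (-0.3476i - 0.43 - 0.8332i)/2 = (-0.215 - 0.5904i)
|01⟩: (-0.3476i + 0.43 - 0.8332i)/2 = (0.215 - 0.5904i)
|10⟩: (-0.3476i - 0.43 + 0.8332i)/2 = (-0.215 + 0.2428i)
|11⟩: (-0.3476i + 0.43 + 0.8332i)/2 = (0.215 + 0.2428i)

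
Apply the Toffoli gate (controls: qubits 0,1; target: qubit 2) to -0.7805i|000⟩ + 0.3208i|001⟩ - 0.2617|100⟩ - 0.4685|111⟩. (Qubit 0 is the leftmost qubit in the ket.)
-0.7805i|000⟩ + 0.3208i|001⟩ - 0.2617|100⟩ - 0.4685|110⟩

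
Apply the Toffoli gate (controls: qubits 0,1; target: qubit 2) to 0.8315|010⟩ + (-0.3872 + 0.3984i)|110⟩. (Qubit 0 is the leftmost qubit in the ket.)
0.8315|010⟩ + (-0.3872 + 0.3984i)|111⟩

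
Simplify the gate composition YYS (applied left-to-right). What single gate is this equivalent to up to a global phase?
S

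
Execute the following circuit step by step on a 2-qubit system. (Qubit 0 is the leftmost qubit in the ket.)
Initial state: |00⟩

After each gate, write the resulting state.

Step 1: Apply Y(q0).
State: i|10⟩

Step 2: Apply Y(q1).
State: -|11⟩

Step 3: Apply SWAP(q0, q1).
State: -|11⟩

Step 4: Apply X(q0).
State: -|01⟩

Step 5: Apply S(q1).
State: -i|01⟩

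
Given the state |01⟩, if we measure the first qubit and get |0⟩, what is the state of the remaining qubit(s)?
|1⟩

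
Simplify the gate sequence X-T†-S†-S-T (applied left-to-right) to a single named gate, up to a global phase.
X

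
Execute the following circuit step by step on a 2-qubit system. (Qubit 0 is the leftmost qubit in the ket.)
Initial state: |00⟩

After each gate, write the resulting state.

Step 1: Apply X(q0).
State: |10⟩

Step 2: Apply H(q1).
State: 1/√2|10⟩ + 1/√2|11⟩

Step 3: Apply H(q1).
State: |10⟩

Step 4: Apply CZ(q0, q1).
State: |10⟩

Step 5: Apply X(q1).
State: |11⟩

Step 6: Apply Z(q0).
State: -|11⟩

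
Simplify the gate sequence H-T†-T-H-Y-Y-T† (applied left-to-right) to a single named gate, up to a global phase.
T†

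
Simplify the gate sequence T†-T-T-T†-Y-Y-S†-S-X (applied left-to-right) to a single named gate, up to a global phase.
X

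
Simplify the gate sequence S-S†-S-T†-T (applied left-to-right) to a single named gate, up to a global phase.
S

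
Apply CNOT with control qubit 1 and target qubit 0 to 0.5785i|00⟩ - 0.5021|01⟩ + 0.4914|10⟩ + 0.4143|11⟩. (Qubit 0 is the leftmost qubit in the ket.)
0.5785i|00⟩ + 0.4143|01⟩ + 0.4914|10⟩ - 0.5021|11⟩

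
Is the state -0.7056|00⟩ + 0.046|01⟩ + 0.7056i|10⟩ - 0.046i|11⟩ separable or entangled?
Separable

Writing the state as a|00⟩ + b|01⟩ + c|10⟩ + d|11⟩, it is a product state iff ad − bc = 0.
Here (a, b, c, d) = (-0.7056, 0.046, 0.7056i, -0.046i): ad − bc = (-0.7056)(-0.046i) − (0.046)(0.7056i) = 0, so the state is separable.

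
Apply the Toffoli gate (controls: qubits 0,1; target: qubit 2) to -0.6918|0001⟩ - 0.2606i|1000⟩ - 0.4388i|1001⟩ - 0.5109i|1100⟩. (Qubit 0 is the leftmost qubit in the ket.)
-0.6918|0001⟩ - 0.2606i|1000⟩ - 0.4388i|1001⟩ - 0.5109i|1110⟩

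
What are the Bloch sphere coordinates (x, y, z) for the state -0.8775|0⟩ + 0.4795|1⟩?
(-0.8415, 0, 0.5401)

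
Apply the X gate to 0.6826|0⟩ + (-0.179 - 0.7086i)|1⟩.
(-0.179 - 0.7086i)|0⟩ + 0.6826|1⟩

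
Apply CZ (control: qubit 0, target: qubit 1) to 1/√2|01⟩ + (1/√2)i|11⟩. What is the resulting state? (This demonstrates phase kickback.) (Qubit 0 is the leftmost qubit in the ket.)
1/√2|01⟩ - (1/√2)i|11⟩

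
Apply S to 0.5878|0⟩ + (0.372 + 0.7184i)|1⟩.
0.5878|0⟩ + (-0.7184 + 0.372i)|1⟩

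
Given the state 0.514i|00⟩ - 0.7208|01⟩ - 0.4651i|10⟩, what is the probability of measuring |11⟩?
0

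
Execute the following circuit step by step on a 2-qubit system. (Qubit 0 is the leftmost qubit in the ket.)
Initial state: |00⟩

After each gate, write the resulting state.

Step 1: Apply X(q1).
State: |01⟩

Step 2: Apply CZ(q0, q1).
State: |01⟩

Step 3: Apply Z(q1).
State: -|01⟩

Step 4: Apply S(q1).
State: -i|01⟩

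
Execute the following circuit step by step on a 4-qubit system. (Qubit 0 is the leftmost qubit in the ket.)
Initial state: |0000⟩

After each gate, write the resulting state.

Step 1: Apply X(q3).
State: |0001⟩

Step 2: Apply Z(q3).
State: -|0001⟩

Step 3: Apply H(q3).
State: -1/√2|0000⟩ + 1/√2|0001⟩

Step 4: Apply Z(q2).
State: -1/√2|0000⟩ + 1/√2|0001⟩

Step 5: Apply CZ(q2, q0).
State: -1/√2|0000⟩ + 1/√2|0001⟩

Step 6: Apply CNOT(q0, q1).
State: -1/√2|0000⟩ + 1/√2|0001⟩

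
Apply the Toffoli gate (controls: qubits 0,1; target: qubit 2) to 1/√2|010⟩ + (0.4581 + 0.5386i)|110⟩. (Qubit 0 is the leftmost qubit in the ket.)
1/√2|010⟩ + (0.4581 + 0.5386i)|111⟩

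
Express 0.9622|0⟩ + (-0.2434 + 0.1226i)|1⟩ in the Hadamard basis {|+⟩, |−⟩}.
(0.5083 + 0.08669i)|+⟩ + (0.8525 - 0.08669i)|−⟩

With |ψ⟩ = α|0⟩ + β|1⟩, the Hadamard-basis coefficients are ⟨+|ψ⟩ = (α + β)/√2 and ⟨−|ψ⟩ = (α − β)/√2.
Here α = 0.9622, β = (-0.2434 + 0.1226i): (α + β)/√2 = (0.5083 + 0.08669i), (α − β)/√2 = (0.8525 - 0.08669i).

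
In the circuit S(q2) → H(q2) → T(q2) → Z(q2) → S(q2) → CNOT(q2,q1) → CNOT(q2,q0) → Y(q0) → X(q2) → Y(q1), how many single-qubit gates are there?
8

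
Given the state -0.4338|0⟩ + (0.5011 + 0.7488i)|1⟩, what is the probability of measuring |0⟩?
0.1882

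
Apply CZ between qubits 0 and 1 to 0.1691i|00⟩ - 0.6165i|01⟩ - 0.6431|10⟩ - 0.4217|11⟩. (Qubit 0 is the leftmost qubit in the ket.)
0.1691i|00⟩ - 0.6165i|01⟩ - 0.6431|10⟩ + 0.4217|11⟩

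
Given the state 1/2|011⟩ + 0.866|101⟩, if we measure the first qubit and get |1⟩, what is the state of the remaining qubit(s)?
|01⟩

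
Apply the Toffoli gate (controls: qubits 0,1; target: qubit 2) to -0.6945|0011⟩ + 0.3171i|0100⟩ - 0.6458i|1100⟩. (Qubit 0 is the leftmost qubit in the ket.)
-0.6945|0011⟩ + 0.3171i|0100⟩ - 0.6458i|1110⟩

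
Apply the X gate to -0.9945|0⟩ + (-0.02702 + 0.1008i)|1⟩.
(-0.02702 + 0.1008i)|0⟩ - 0.9945|1⟩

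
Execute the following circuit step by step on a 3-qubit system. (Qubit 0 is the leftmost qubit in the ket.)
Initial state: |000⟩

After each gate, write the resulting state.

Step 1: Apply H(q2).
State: 1/√2|000⟩ + 1/√2|001⟩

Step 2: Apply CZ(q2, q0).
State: 1/√2|000⟩ + 1/√2|001⟩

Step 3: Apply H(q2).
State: |000⟩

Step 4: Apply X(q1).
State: |010⟩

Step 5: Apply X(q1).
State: |000⟩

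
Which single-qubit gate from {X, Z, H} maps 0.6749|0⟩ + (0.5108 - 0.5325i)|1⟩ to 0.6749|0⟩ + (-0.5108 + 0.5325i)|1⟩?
Z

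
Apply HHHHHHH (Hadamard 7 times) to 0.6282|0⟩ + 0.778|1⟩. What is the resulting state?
0.9943|0⟩ - 0.1059|1⟩

H² = I, so H^7 = H: a single Hadamard. With (a, b) = (0.6282, 0.778), H gives ((a + b)/√2, (a − b)/√2) = (0.9943, -0.1059).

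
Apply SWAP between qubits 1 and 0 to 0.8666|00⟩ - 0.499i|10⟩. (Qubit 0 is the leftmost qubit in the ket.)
0.8666|00⟩ - 0.499i|01⟩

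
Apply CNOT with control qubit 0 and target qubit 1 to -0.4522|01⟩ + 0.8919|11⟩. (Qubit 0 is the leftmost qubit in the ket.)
-0.4522|01⟩ + 0.8919|10⟩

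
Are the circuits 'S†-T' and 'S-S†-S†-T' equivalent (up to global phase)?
Yes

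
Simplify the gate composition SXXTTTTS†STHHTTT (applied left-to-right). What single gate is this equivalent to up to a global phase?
S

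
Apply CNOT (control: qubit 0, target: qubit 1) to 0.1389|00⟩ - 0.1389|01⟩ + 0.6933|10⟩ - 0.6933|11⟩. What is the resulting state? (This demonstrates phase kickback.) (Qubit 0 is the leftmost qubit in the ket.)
0.1389|00⟩ - 0.1389|01⟩ - 0.6933|10⟩ + 0.6933|11⟩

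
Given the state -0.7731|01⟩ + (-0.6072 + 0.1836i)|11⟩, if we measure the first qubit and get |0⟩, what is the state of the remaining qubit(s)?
-|1⟩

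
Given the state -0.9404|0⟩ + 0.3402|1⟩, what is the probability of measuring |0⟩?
0.8844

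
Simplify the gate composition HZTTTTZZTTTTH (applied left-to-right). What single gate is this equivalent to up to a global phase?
X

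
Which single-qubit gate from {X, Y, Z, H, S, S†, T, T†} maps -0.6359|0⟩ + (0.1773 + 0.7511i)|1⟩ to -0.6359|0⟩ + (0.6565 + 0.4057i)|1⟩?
T†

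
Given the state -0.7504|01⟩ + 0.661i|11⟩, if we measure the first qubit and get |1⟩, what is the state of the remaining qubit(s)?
i|1⟩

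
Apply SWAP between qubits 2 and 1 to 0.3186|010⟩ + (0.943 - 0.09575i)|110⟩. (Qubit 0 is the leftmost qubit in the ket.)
0.3186|001⟩ + (0.943 - 0.09575i)|101⟩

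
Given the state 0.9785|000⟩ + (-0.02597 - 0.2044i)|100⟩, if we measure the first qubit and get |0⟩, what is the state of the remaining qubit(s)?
|00⟩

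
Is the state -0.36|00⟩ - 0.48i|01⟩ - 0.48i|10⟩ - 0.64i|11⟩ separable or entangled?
Entangled

Writing the state as a|00⟩ + b|01⟩ + c|10⟩ + d|11⟩, it is a product state iff ad − bc = 0.
Here (a, b, c, d) = (-0.36, -0.48i, -0.48i, -0.64i): ad − bc = (-0.36)(-0.64i) − (-0.48i)(-0.48i) = (0.2304 + 0.2304i) ≠ 0, so the state is entangled.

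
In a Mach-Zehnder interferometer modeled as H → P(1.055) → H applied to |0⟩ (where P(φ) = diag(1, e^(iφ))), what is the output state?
(0.7466 + 0.435i)|0⟩ + (0.2534 - 0.435i)|1⟩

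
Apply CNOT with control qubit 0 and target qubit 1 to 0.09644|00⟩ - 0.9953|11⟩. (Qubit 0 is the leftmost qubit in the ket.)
0.09644|00⟩ - 0.9953|10⟩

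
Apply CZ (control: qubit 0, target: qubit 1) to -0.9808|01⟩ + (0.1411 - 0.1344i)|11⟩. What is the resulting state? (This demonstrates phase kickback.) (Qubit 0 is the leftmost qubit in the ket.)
-0.9808|01⟩ + (-0.1411 + 0.1344i)|11⟩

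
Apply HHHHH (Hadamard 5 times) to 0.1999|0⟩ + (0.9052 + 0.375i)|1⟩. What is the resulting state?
(0.7814 + 0.2652i)|0⟩ + (-0.4987 - 0.2652i)|1⟩

H² = I, so H^5 = H: a single Hadamard. With (a, b) = (0.1999, (0.9052 + 0.375i)), H gives ((a + b)/√2, (a − b)/√2) = ((0.7814 + 0.2652i), (-0.4987 - 0.2652i)).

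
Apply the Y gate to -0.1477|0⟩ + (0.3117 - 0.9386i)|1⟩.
(-0.9386 - 0.3117i)|0⟩ - 0.1477i|1⟩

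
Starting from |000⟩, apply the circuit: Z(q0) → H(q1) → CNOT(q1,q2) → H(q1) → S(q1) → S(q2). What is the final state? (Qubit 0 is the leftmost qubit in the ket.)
1/2|000⟩ + (1/2)i|001⟩ + (1/2)i|010⟩ + 1/2|011⟩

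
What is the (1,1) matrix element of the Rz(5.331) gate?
(-0.8888 + 0.4583i)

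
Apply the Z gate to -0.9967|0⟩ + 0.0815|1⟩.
-0.9967|0⟩ - 0.0815|1⟩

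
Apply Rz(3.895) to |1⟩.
(-0.3679 + 0.9299i)|1⟩

Rz(3.895) = [[e^(−iθ/2), 0], [0, e^(iθ/2)]] with e^(±iθ/2) = cos(θ/2) ± i·sin(θ/2); θ = 3.895, cos(θ/2) ≈ -0.367857, sin(θ/2) ≈ 0.929882.
With a = amp(|0⟩) = 0 and b = amp(|1⟩) = 1:
new amp(|0⟩) = (-0.367857 - 0.929882i)·a = 0
new amp(|1⟩) = (-0.367857 + 0.929882i)·b = (-0.3679 + 0.9299i)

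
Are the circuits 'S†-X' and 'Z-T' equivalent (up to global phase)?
No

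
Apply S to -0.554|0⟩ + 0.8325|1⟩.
-0.554|0⟩ + 0.8325i|1⟩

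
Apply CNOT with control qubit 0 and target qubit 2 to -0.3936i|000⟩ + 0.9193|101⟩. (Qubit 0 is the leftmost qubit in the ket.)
-0.3936i|000⟩ + 0.9193|100⟩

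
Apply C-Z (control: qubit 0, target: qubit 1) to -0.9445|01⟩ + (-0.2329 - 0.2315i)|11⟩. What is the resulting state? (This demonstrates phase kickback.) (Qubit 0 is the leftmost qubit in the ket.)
-0.9445|01⟩ + (0.2329 + 0.2315i)|11⟩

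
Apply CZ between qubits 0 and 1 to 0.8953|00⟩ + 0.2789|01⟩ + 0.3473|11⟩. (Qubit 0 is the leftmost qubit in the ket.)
0.8953|00⟩ + 0.2789|01⟩ - 0.3473|11⟩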